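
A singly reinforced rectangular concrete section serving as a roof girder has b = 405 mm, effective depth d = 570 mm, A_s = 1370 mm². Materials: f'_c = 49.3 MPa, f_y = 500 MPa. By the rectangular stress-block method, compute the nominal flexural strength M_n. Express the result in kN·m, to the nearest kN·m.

M_n ≈ 377 kN·m

T = A_s f_y = 1370 × 500 = 685000 N = 685 kN.
From C = T: a = T/(0.85 f'_c b) = 685000/(0.85 × 49.3 × 405) = 40.36 mm.
M_n = T(d − a/2) = 685 kN × (570 − 20.18) mm = 376.63 kN·m.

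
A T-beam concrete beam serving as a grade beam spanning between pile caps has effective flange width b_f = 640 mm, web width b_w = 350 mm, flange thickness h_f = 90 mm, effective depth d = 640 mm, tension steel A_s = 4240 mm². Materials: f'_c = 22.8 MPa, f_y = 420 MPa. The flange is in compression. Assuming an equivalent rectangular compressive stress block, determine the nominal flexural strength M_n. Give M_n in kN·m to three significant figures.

Tension: T = A_s f_y = 4240 × 420 = 1780800 N.
Try a within the flange: a = T/(0.85 f'_c b_f) = 1780800/(0.85 × 22.8 × 640) = 143.58 mm.
a = 143.58 > h_f = 90 mm: the block extends into the web. Split into flange-overhang and web parts.
C_f = 0.85 f'_c (b_f − b_w) h_f = 0.85 × 22.8 × (640 − 350) × 90 = 505818 N.
Remaining web compression depth: a_w = (T − C_f)/(0.85 f'_c b_w) = (1780800 − 505818)/(0.85 × 22.8 × 350) = 187.97 mm.
M_n = C_f(d − h_f/2) + (T − C_f)(d − a_w/2) = 505818 × (640 − 45) + 1274982 × (640 − 93.985) = 300.96 + 696.16 = 997.12 × 10⁶ N·mm.
M_n = 997.12 kN·m.

M_n ≈ 997 kN·m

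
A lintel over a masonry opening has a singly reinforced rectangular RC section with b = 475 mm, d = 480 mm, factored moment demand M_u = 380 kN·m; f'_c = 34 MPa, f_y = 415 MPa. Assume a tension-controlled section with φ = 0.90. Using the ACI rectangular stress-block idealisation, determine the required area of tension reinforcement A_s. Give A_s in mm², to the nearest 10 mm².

M_n = M_u/φ = 380/0.90 = 422.222 kN·m.
With M_n = 0.85 f'_c a b (d − a/2), solve the quadratic for a:
a = d − √(d² − 2M_n/(0.85 f'_c b)) = 480 − √(480² − 2 × 422.222×10⁶/(0.85 × 34 × 475)) = 69.04 mm.
A_s = 0.85 f'_c a b / f_y = 0.85 × 34 × 69.04 × 475 / 415 = 2283.7 mm².

A_s ≈ 2280 mm²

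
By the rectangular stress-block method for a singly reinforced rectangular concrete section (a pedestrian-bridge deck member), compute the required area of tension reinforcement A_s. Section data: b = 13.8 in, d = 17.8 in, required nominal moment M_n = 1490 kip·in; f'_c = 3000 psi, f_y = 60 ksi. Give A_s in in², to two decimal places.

A_s ≈ 1.50 in²

From M_n = 0.85 f'_c a b (d − a/2):
a = d − √(d² − 2M_n/(0.85 f'_c b)) = 17.8 − √(17.8² − 2 × 1490/(0.85 × 3 × 13.8)) = 2.563 in.
A_s = 0.85 f'_c a b / f_y = 0.85 × 3 × 2.563 × 13.8 / 60 = 1.503 in².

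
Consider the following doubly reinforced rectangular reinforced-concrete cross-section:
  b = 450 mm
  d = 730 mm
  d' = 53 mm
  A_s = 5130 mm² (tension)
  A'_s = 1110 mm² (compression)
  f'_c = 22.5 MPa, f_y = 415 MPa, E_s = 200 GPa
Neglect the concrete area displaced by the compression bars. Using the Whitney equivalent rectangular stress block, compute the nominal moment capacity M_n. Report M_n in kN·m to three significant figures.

M_n ≈ 1370 kN·m

Assume both tension and compression steel yield.
Net tension couple steel: A_s − A'_s = 4020 mm².
a = (A_s − A'_s) f_y / (0.85 f'_c b) = 1668300/(0.85 × 22.5 × 450) = 193.85 mm.
c = a/β₁ = 193.85/0.85 = 228.06 mm; ε'_s = 0.003(c − d')/c = 0.0023 ≥ f_y/E_s = 0.0021, so compression steel does yield.
M_n = (A_s − A'_s) f_y (d − a/2) + A'_s f_y (d − d') = [1668300 × (730 − 96.925) + 460650 × (730 − 53)] × 10⁻⁶ = 1056.16 + 311.86 = 1368.02 kN·m.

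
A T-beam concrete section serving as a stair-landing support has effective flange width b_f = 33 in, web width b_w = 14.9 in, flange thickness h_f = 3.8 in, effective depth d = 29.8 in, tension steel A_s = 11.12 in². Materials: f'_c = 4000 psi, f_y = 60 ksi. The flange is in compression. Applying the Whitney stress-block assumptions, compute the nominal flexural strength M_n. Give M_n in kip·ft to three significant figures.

M_n ≈ 1470 kip·ft

Tension: T = A_s f_y = 11.12 × 60 = 667.2 kips.
Try a within the flange: a = T/(0.85 f'_c b_f) = 667.2/(0.85 × 4 × 33) = 5.947 in.
a = 5.947 > h_f = 3.8 in: the block extends into the web. Split into flange-overhang and web parts.
C_f = 0.85 f'_c (b_f − b_w) h_f = 0.85 × 4 × (33 − 14.9) × 3.8 = 233.9 kips.
Remaining web compression depth: a_w = (T − C_f)/(0.85 f'_c b_w) = (667.2 − 233.9)/(0.85 × 4 × 14.9) = 8.553 in.
M_n = C_f(d − h_f/2) + (T − C_f)(d − a_w/2) = 233.9 × (29.8 − 1.9) + 433.3 × (29.8 − 4.2765) = 6525.8 + 11059.3 = 17585.1 kip·in.
M_n = 17585.1/12 = 1465.43 kip·ft.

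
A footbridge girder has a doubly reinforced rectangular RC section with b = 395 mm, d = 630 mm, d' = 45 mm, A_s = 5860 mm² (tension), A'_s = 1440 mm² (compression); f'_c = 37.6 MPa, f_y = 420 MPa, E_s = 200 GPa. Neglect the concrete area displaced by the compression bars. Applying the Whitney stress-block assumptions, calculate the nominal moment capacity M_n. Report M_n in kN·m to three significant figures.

M_n ≈ 1390 kN·m

Assume both tension and compression steel yield.
Net tension couple steel: A_s − A'_s = 4420 mm².
a = (A_s − A'_s) f_y / (0.85 f'_c b) = 1856400/(0.85 × 37.6 × 395) = 147.05 mm.
c = a/β₁ = 147.05/0.781 = 188.28 mm; ε'_s = 0.003(c − d')/c = 0.0023 ≥ f_y/E_s = 0.0021, so compression steel does yield.
M_n = (A_s − A'_s) f_y (d − a/2) + A'_s f_y (d − d') = [1856400 × (630 − 73.525) + 604800 × (630 − 45)] × 10⁻⁶ = 1033.04 + 353.81 = 1386.85 kN·m.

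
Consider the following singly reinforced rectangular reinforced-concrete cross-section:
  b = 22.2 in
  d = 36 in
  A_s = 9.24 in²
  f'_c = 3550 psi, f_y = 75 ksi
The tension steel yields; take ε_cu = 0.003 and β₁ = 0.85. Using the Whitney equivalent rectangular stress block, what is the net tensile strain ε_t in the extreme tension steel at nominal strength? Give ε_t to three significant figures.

ε_t ≈ 0.00587

a = A_s f_y/(0.85 f'_c b) = 10.345 in.
β₁ = 0.85, so c = a/β₁ = 10.345/0.85 = 12.171 in.
From the linear strain diagram with ε_cu = 0.003: ε_t = 0.003 (d − c)/c = 0.003 × (36 − 12.171)/12.171 = 0.00587.
Since ε_t ≥ 0.005, the section is tension-controlled.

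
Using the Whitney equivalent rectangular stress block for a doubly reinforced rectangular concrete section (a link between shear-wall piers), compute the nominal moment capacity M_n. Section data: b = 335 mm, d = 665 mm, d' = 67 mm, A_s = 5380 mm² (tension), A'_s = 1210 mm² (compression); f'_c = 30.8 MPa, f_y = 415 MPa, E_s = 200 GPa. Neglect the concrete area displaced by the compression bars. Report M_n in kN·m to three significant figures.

M_n ≈ 1280 kN·m

Assume both tension and compression steel yield.
Net tension couple steel: A_s − A'_s = 4170 mm².
a = (A_s − A'_s) f_y / (0.85 f'_c b) = 1730550/(0.85 × 30.8 × 335) = 197.32 mm.
c = a/β₁ = 197.32/0.83 = 237.73 mm; ε'_s = 0.003(c − d')/c = 0.0022 ≥ f_y/E_s = 0.0021, so compression steel does yield.
M_n = (A_s − A'_s) f_y (d − a/2) + A'_s f_y (d − d') = [1730550 × (665 − 98.66) + 502150 × (665 − 67)] × 10⁻⁶ = 980.08 + 300.29 = 1280.37 kN·m.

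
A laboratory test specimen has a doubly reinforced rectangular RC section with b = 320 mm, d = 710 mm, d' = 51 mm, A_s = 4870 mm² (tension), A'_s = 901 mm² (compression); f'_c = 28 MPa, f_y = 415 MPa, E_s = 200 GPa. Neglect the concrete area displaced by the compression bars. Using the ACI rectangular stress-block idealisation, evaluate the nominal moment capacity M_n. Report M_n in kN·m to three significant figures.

Assume both tension and compression steel yield.
Net tension couple steel: A_s − A'_s = 3969 mm².
a = (A_s − A'_s) f_y / (0.85 f'_c b) = 1647135/(0.85 × 28 × 320) = 216.27 mm.
c = a/β₁ = 216.27/0.85 = 254.44 mm; ε'_s = 0.003(c − d')/c = 0.0024 ≥ f_y/E_s = 0.0021, so compression steel does yield.
M_n = (A_s − A'_s) f_y (d − a/2) + A'_s f_y (d − d') = [1647135 × (710 − 108.135) + 373915 × (710 − 51)] × 10⁻⁶ = 991.35 + 246.41 = 1237.76 kN·m.

M_n ≈ 1240 kN·m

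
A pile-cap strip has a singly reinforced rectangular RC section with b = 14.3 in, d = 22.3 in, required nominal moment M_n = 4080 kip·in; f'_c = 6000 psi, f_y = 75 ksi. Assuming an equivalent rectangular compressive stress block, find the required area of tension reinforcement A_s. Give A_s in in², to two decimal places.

From M_n = 0.85 f'_c a b (d − a/2):
a = d − √(d² − 2M_n/(0.85 f'_c b)) = 22.3 − √(22.3² − 2 × 4080/(0.85 × 6 × 14.3)) = 2.668 in.
A_s = 0.85 f'_c a b / f_y = 0.85 × 6 × 2.668 × 14.3 / 75 = 2.594 in².

A_s ≈ 2.59 in²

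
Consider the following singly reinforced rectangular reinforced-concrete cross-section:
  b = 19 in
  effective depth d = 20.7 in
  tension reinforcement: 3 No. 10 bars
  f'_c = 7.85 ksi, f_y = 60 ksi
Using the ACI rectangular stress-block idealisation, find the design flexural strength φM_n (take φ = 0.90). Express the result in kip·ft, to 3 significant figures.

A_s = 3 × 1.27 = 3.81 in².
T = A_s f_y = 3.81 × 60 = 228.6 kips.
a = T/(0.85 f'_c b) = 228.6/(0.85 × 7.85 × 19) = 1.803 in.
M_n = T(d − a/2) = 228.6 × (20.7 − 0.9015) = 4525.9 kip·in = 4525.9/12 = 377.16 kip·ft.
φM_n = 0.90 × 377.16 = 339.44 kip·ft.

φM_n ≈ 339 kip·ft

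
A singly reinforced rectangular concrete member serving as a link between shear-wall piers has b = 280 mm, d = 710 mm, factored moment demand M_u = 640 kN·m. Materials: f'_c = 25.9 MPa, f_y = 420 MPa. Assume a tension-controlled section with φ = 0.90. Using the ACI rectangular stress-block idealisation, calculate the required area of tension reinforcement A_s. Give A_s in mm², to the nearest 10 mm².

M_n = M_u/φ = 640/0.90 = 711.111 kN·m.
With M_n = 0.85 f'_c a b (d − a/2), solve the quadratic for a:
a = d − √(d² − 2M_n/(0.85 f'_c b)) = 710 − √(710² − 2 × 711.111×10⁶/(0.85 × 25.9 × 280)) = 187.15 mm.
A_s = 0.85 f'_c a b / f_y = 0.85 × 25.9 × 187.15 × 280 / 420 = 2746.7 mm².

A_s ≈ 2750 mm²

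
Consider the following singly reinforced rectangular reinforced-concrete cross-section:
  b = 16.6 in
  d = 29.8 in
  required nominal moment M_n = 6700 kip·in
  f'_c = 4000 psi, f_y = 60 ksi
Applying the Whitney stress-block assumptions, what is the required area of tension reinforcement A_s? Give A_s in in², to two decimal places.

From M_n = 0.85 f'_c a b (d − a/2):
a = d − √(d² − 2M_n/(0.85 f'_c b)) = 29.8 − √(29.8² − 2 × 6700/(0.85 × 4 × 16.6)) = 4.293 in.
A_s = 0.85 f'_c a b / f_y = 0.85 × 4 × 4.293 × 16.6 / 60 = 4.038 in².

A_s ≈ 4.04 in²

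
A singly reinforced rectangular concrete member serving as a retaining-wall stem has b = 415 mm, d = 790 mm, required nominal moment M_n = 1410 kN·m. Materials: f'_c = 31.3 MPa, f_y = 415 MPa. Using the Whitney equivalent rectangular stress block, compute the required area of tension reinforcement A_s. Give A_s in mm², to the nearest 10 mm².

A_s ≈ 4860 mm²

With M_n = 0.85 f'_c a b (d − a/2), solve the quadratic for a:
a = d − √(d² − 2M_n/(0.85 f'_c b)) = 790 − √(790² − 2 × 1410×10⁶/(0.85 × 31.3 × 415)) = 182.80 mm.
A_s = 0.85 f'_c a b / f_y = 0.85 × 31.3 × 182.80 × 415 / 415 = 4863.4 mm².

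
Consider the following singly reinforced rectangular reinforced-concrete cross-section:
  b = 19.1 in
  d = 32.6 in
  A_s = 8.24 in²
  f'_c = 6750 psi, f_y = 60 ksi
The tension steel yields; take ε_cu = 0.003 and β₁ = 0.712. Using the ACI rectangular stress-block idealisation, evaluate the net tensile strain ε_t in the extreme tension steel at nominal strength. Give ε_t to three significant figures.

a = A_s f_y/(0.85 f'_c b) = 4.512 in.
β₁ = 0.712, so c = a/β₁ = 4.512/0.712 = 6.337 in.
From the linear strain diagram with ε_cu = 0.003: ε_t = 0.003 (d − c)/c = 0.003 × (32.6 − 6.337)/6.337 = 0.0124.
Since ε_t ≥ 0.005, the section is tension-controlled.

ε_t ≈ 0.0124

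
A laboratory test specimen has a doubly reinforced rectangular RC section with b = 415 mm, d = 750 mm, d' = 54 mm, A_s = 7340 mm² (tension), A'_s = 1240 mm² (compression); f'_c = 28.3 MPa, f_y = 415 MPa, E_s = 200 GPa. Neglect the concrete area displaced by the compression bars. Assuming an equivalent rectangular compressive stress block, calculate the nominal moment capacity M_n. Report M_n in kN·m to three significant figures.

Assume both tension and compression steel yield.
Net tension couple steel: A_s − A'_s = 6100 mm².
a = (A_s − A'_s) f_y / (0.85 f'_c b) = 2531500/(0.85 × 28.3 × 415) = 253.59 mm.
c = a/β₁ = 253.59/0.848 = 299.04 mm; ε'_s = 0.003(c − d')/c = 0.0025 ≥ f_y/E_s = 0.0021, so compression steel does yield.
M_n = (A_s − A'_s) f_y (d − a/2) + A'_s f_y (d − d') = [2531500 × (750 − 126.795) + 514600 × (750 − 54)] × 10⁻⁶ = 1577.64 + 358.16 = 1935.80 kN·m.

M_n ≈ 1940 kN·m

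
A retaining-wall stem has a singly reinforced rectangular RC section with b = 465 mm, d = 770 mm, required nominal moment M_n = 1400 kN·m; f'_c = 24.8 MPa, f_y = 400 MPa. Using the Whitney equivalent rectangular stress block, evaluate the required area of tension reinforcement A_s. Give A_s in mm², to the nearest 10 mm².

With M_n = 0.85 f'_c a b (d − a/2), solve the quadratic for a:
a = d − √(d² − 2M_n/(0.85 f'_c b)) = 770 − √(770² − 2 × 1400×10⁶/(0.85 × 24.8 × 465)) = 215.70 mm.
A_s = 0.85 f'_c a b / f_y = 0.85 × 24.8 × 215.70 × 465 / 400 = 5285.8 mm².

A_s ≈ 5290 mm²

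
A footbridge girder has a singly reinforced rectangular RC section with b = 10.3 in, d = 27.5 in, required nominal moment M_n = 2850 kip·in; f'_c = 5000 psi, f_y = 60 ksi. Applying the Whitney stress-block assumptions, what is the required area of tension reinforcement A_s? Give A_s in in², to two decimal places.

From M_n = 0.85 f'_c a b (d − a/2):
a = d − √(d² − 2M_n/(0.85 f'_c b)) = 27.5 − √(27.5² − 2 × 2850/(0.85 × 5 × 10.3)) = 2.479 in.
A_s = 0.85 f'_c a b / f_y = 0.85 × 5 × 2.479 × 10.3 / 60 = 1.809 in².

A_s ≈ 1.81 in²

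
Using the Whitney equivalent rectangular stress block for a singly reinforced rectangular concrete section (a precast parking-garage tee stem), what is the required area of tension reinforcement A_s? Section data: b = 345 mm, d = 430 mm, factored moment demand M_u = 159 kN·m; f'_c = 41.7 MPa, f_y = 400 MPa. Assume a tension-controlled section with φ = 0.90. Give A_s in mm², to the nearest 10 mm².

M_n = M_u/φ = 159/0.90 = 176.667 kN·m.
With M_n = 0.85 f'_c a b (d − a/2), solve the quadratic for a:
a = d − √(d² − 2M_n/(0.85 f'_c b)) = 430 − √(430² − 2 × 176.667×10⁶/(0.85 × 41.7 × 345)) = 35.02 mm.
A_s = 0.85 f'_c a b / f_y = 0.85 × 41.7 × 35.02 × 345 / 400 = 1070.6 mm².

A_s ≈ 1070 mm²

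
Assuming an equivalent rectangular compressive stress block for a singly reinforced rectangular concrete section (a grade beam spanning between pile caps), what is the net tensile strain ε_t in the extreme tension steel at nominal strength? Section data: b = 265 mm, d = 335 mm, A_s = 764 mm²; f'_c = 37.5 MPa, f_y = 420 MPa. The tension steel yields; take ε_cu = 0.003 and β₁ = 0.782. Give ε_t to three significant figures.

a = A_s f_y/(0.85 f'_c b) = 37.99 mm.
β₁ = 0.782, so c = a/β₁ = 37.99/0.782 = 48.58 mm.
From the linear strain diagram with ε_cu = 0.003: ε_t = 0.003 (d − c)/c = 0.003 × (335 − 48.58)/48.58 = 0.0177.
Since ε_t ≥ 0.005, the section is tension-controlled.

ε_t ≈ 0.0177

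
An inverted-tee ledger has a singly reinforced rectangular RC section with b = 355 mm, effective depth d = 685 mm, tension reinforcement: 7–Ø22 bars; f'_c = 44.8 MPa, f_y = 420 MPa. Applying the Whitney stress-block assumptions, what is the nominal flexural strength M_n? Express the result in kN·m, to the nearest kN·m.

M_n ≈ 719 kN·m

A_s = 7 × 380 = 2660 mm².
T = A_s f_y = 2660 × 420 = 1117200 N = 1117.2 kN.
From C = T: a = T/(0.85 f'_c b) = 1117200/(0.85 × 44.8 × 355) = 82.64 mm.
M_n = T(d − a/2) = 1117.2 kN × (685 − 41.32) mm = 719.12 kN·m.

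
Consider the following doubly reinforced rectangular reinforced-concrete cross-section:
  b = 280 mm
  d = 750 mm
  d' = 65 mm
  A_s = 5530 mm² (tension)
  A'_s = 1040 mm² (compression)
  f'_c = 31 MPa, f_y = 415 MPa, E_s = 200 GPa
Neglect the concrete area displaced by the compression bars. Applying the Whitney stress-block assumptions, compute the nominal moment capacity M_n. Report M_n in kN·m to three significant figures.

M_n ≈ 1460 kN·m

Assume both tension and compression steel yield.
Net tension couple steel: A_s − A'_s = 4490 mm².
a = (A_s − A'_s) f_y / (0.85 f'_c b) = 1863350/(0.85 × 31 × 280) = 252.55 mm.
c = a/β₁ = 252.55/0.829 = 304.64 mm; ε'_s = 0.003(c − d')/c = 0.0024 ≥ f_y/E_s = 0.0021, so compression steel does yield.
M_n = (A_s − A'_s) f_y (d − a/2) + A'_s f_y (d − d') = [1863350 × (750 − 126.275) + 431600 × (750 − 65)] × 10⁻⁶ = 1162.22 + 295.65 = 1457.87 kN·m.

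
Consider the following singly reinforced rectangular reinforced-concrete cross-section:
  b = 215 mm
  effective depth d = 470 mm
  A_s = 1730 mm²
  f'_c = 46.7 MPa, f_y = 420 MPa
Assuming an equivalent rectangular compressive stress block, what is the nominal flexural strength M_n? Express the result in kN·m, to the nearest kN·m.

T = A_s f_y = 1730 × 420 = 726600 N = 726.6 kN.
From C = T: a = T/(0.85 f'_c b) = 726600/(0.85 × 46.7 × 215) = 85.14 mm.
M_n = T(d − a/2) = 726.6 kN × (470 − 42.57) mm = 310.57 kN·m.

M_n ≈ 311 kN·m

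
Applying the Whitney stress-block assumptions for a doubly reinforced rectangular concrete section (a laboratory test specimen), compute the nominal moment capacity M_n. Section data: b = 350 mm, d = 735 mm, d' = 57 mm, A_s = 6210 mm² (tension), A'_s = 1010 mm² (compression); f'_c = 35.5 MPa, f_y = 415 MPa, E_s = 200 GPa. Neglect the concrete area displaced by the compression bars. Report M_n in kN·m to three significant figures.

M_n ≈ 1650 kN·m

Assume both tension and compression steel yield.
Net tension couple steel: A_s − A'_s = 5200 mm².
a = (A_s − A'_s) f_y / (0.85 f'_c b) = 2158000/(0.85 × 35.5 × 350) = 204.33 mm.
c = a/β₁ = 204.33/0.796 = 256.70 mm; ε'_s = 0.003(c − d')/c = 0.0023 ≥ f_y/E_s = 0.0021, so compression steel does yield.
M_n = (A_s − A'_s) f_y (d − a/2) + A'_s f_y (d − d') = [2158000 × (735 − 102.165) + 419150 × (735 − 57)] × 10⁻⁶ = 1365.66 + 284.18 = 1649.84 kN·m.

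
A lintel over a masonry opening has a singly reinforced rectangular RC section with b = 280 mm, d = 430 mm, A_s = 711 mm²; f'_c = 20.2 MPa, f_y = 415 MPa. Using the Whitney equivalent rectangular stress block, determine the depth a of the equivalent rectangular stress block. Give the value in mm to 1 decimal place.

T = A_s f_y = 711 × 415 = 295065 N = 295.065 kN.
Setting C = 0.85 f'_c a b equal to T: a = 295065/(0.85 × 20.2 × 280) = 61.4 mm.

a ≈ 61.4 mm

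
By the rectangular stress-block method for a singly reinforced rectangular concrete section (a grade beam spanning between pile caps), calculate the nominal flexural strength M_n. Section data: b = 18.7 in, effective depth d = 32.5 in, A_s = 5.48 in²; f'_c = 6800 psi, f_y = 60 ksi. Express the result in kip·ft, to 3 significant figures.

T = A_s f_y = 5.48 × 60 = 328.8 kips.
a = T/(0.85 f'_c b) = 328.8/(0.85 × 6.8 × 18.7) = 3.042 in.
M_n = T(d − a/2) = 328.8 × (32.5 − 1.521) = 10185.9 kip·in = 10185.9/12 = 848.83 kip·ft.

M_n ≈ 849 kip·ft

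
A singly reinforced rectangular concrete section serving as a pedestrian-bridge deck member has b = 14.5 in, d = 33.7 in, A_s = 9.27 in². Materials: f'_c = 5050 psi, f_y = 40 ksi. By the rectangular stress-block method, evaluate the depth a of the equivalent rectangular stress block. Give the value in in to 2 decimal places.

a ≈ 5.96 in

T = A_s f_y = 9.27 × 40 = 370.8 kips.
a = T/(0.85 f'_c b) = 370.8/(0.85 × 5.05 × 14.5) = 5.96 in.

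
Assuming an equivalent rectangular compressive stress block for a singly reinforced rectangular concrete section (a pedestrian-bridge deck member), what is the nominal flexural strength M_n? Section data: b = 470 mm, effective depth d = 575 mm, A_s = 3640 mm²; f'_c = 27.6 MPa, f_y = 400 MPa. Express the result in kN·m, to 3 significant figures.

M_n ≈ 741 kN·m

T = A_s f_y = 3640 × 400 = 1456000 N = 1456 kN.
From C = T: a = T/(0.85 f'_c b) = 1456000/(0.85 × 27.6 × 470) = 132.05 mm.
M_n = T(d − a/2) = 1456 kN × (575 − 66.025) mm = 741.07 kN·m.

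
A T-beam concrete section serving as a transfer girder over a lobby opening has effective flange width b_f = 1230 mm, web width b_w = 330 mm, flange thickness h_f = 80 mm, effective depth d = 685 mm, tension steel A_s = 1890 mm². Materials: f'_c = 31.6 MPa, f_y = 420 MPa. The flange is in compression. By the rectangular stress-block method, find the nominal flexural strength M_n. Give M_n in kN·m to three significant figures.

Tension: T = A_s f_y = 1890 × 420 = 793800 N.
Try a within the flange: a = T/(0.85 f'_c b_f) = 793800/(0.85 × 31.6 × 1230) = 24.03 mm.
Since a = 24.03 ≤ h_f = 80 mm, the stress block lies entirely in the flange; analyse as a rectangular beam of width b_f.
M_n = T(d − a/2) = 793800 × (685 − 12.015) = 534.22 × 10⁶ N·mm.
M_n = 534.22 kN·m.

M_n ≈ 534 kN·m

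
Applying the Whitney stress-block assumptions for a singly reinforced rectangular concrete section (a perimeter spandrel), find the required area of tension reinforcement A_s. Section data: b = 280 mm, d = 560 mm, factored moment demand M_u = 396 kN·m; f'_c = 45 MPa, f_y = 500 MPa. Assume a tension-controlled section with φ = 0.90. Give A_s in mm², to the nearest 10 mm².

A_s ≈ 1690 mm²

M_n = M_u/φ = 396/0.90 = 440 kN·m.
With M_n = 0.85 f'_c a b (d − a/2), solve the quadratic for a:
a = d − √(d² − 2M_n/(0.85 f'_c b)) = 560 − √(560² − 2 × 440×10⁶/(0.85 × 45 × 280)) = 78.92 mm.
A_s = 0.85 f'_c a b / f_y = 0.85 × 45 × 78.92 × 280 / 500 = 1690.5 mm².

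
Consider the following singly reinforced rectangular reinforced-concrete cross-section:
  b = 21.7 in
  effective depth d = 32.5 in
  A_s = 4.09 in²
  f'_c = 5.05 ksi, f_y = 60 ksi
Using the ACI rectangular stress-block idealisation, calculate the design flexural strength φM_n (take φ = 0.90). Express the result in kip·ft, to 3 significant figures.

T = A_s f_y = 4.09 × 60 = 245.4 kips.
a = T/(0.85 f'_c b) = 245.4/(0.85 × 5.05 × 21.7) = 2.635 in.
M_n = T(d − a/2) = 245.4 × (32.5 − 1.3175) = 7652.2 kip·in = 7652.2/12 = 637.68 kip·ft.
φM_n = 0.90 × 637.68 = 573.91 kip·ft.

φM_n ≈ 574 kip·ft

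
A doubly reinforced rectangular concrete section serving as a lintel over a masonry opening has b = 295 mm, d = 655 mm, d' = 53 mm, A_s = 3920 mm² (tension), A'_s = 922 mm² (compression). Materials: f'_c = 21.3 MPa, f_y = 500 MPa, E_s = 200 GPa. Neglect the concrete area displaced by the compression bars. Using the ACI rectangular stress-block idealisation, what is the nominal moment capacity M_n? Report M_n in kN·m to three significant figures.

Assume both tension and compression steel yield.
Net tension couple steel: A_s − A'_s = 2998 mm².
a = (A_s − A'_s) f_y / (0.85 f'_c b) = 1499000/(0.85 × 21.3 × 295) = 280.66 mm.
c = a/β₁ = 280.66/0.85 = 330.19 mm; ε'_s = 0.003(c − d')/c = 0.0025 ≥ f_y/E_s = 0.0025, so compression steel does yield.
M_n = (A_s − A'_s) f_y (d − a/2) + A'_s f_y (d − d') = [1499000 × (655 − 140.33) + 461000 × (655 − 53)] × 10⁻⁶ = 771.49 + 277.52 = 1049.01 kN·m.

M_n ≈ 1050 kN·m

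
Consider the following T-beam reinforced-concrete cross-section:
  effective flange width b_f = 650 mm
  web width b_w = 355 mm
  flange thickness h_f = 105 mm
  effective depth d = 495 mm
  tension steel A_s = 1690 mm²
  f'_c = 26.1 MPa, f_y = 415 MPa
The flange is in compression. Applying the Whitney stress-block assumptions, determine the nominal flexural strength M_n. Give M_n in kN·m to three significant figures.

M_n ≈ 330 kN·m

Tension: T = A_s f_y = 1690 × 415 = 701350 N.
Try a within the flange: a = T/(0.85 f'_c b_f) = 701350/(0.85 × 26.1 × 650) = 48.64 mm.
Since a = 48.64 ≤ h_f = 105 mm, the stress block lies entirely in the flange; analyse as a rectangular beam of width b_f.
M_n = T(d − a/2) = 701350 × (495 − 24.32) = 330.11 × 10⁶ N·mm.
M_n = 330.11 kN·m.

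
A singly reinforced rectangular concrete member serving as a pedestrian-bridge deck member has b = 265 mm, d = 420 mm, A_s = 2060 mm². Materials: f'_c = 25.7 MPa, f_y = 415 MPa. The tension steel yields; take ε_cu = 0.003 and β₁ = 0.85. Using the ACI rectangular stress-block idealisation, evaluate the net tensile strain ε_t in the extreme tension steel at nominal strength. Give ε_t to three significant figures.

a = A_s f_y/(0.85 f'_c b) = 147.68 mm.
β₁ = 0.85, so c = a/β₁ = 147.68/0.85 = 173.74 mm.
From the linear strain diagram with ε_cu = 0.003: ε_t = 0.003 (d − c)/c = 0.003 × (420 − 173.74)/173.74 = 0.00425.
ε_t is between 0.004 and 0.005 — transition zone.

ε_t ≈ 0.00425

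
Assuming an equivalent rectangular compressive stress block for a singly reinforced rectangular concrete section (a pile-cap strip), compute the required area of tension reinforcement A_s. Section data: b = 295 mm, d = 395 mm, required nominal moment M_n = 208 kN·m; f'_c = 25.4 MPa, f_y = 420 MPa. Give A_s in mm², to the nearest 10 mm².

A_s ≈ 1420 mm²

With M_n = 0.85 f'_c a b (d − a/2), solve the quadratic for a:
a = d − √(d² − 2M_n/(0.85 f'_c b)) = 395 − √(395² − 2 × 208×10⁶/(0.85 × 25.4 × 295)) = 93.82 mm.
A_s = 0.85 f'_c a b / f_y = 0.85 × 25.4 × 93.82 × 295 / 420 = 1422.7 mm².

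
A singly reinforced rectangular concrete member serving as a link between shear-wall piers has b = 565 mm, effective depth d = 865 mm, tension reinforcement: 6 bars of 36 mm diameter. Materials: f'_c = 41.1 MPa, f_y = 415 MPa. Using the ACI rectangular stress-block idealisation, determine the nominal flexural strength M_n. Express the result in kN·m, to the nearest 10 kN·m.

M_n ≈ 2030 kN·m

A_s = 6 × 1018 = 6108 mm².
T = A_s f_y = 6108 × 415 = 2534820 N = 2534.82 kN.
From C = T: a = T/(0.85 f'_c b) = 2534820/(0.85 × 41.1 × 565) = 128.42 mm.
M_n = T(d − a/2) = 2534.82 kN × (865 − 64.21) mm = 2029.86 kN·m.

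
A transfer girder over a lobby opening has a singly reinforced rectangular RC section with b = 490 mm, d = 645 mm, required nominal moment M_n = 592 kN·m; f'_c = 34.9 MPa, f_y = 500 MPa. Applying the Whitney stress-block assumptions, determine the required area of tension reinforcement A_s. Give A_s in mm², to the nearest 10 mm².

With M_n = 0.85 f'_c a b (d − a/2), solve the quadratic for a:
a = d − √(d² − 2M_n/(0.85 f'_c b)) = 645 − √(645² − 2 × 592×10⁶/(0.85 × 34.9 × 490)) = 66.58 mm.
A_s = 0.85 f'_c a b / f_y = 0.85 × 34.9 × 66.58 × 490 / 500 = 1935.6 mm².

A_s ≈ 1940 mm²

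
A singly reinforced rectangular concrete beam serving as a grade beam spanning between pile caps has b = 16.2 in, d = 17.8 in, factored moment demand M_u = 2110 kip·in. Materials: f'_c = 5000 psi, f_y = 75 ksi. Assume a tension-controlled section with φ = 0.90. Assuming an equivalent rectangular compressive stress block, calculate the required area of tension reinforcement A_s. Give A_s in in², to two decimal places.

M_n = M_u/φ = 2110/0.90 = 2344.44 kip·in.
From M_n = 0.85 f'_c a b (d − a/2):
a = d − √(d² − 2M_n/(0.85 f'_c b)) = 17.8 − √(17.8² − 2 × 2344.44/(0.85 × 5 × 16.2)) = 2.029 in.
A_s = 0.85 f'_c a b / f_y = 0.85 × 5 × 2.029 × 16.2 / 75 = 1.863 in².

A_s ≈ 1.86 in²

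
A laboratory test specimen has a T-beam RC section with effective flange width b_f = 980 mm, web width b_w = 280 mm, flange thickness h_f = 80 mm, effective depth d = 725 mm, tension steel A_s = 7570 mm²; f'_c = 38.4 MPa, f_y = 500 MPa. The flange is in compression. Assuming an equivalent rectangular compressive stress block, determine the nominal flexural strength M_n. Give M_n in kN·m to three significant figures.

Tension: T = A_s f_y = 7570 × 500 = 3785000 N.
Try a within the flange: a = T/(0.85 f'_c b_f) = 3785000/(0.85 × 38.4 × 980) = 118.33 mm.
a = 118.33 > h_f = 80 mm: the block extends into the web. Split into flange-overhang and web parts.
C_f = 0.85 f'_c (b_f − b_w) h_f = 0.85 × 38.4 × (980 − 280) × 80 = 1827840 N.
Remaining web compression depth: a_w = (T − C_f)/(0.85 f'_c b_w) = (3785000 − 1827840)/(0.85 × 38.4 × 280) = 214.15 mm.
M_n = C_f(d − h_f/2) + (T − C_f)(d − a_w/2) = 1827840 × (725 − 40) + 1957160 × (725 − 107.075) = 1252.07 + 1209.38 = 2461.45 × 10⁶ N·mm.
M_n = 2461.45 kN·m.

M_n ≈ 2460 kN·m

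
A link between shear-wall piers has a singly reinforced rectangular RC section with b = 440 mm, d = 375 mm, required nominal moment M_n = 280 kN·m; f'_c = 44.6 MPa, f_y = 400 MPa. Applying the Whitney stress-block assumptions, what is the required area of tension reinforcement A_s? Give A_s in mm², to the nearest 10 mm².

With M_n = 0.85 f'_c a b (d − a/2), solve the quadratic for a:
a = d − √(d² − 2M_n/(0.85 f'_c b)) = 375 − √(375² − 2 × 280×10⁶/(0.85 × 44.6 × 440)) = 47.81 mm.
A_s = 0.85 f'_c a b / f_y = 0.85 × 44.6 × 47.81 × 440 / 400 = 1993.7 mm².

A_s ≈ 1990 mm²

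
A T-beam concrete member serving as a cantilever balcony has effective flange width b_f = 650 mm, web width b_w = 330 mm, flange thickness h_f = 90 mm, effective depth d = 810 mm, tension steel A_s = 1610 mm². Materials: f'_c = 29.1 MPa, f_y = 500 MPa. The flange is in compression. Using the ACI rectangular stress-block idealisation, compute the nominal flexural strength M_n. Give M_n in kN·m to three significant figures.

M_n ≈ 632 kN·m

Tension: T = A_s f_y = 1610 × 500 = 805000 N.
Try a within the flange: a = T/(0.85 f'_c b_f) = 805000/(0.85 × 29.1 × 650) = 50.07 mm.
Since a = 50.07 ≤ h_f = 90 mm, the stress block lies entirely in the flange; analyse as a rectangular beam of width b_f.
M_n = T(d − a/2) = 805000 × (810 − 25.035) = 631.90 × 10⁶ N·mm.
M_n = 631.90 kN·m.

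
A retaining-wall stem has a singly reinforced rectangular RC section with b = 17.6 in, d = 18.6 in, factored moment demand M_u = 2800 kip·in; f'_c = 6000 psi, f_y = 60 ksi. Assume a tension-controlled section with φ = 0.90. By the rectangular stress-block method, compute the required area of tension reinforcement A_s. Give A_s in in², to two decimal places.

M_n = M_u/φ = 2800/0.90 = 3111.11 kip·in.
From M_n = 0.85 f'_c a b (d − a/2):
a = d − √(d² − 2M_n/(0.85 f'_c b)) = 18.6 − √(18.6² − 2 × 3111.11/(0.85 × 6 × 17.6)) = 1.968 in.
A_s = 0.85 f'_c a b / f_y = 0.85 × 6 × 1.968 × 17.6 / 60 = 2.944 in².

A_s ≈ 2.94 in²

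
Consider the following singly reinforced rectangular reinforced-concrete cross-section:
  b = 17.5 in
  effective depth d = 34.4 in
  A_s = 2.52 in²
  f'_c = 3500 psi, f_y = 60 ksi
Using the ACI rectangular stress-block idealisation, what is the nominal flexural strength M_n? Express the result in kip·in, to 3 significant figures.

T = A_s f_y = 2.52 × 60 = 151.2 kips.
a = T/(0.85 f'_c b) = 151.2/(0.85 × 3.5 × 17.5) = 2.904 in.
M_n = T(d − a/2) = 151.2 × (34.4 − 1.452) = 4981.7 kip·in.

M_n ≈ 4980 kip·in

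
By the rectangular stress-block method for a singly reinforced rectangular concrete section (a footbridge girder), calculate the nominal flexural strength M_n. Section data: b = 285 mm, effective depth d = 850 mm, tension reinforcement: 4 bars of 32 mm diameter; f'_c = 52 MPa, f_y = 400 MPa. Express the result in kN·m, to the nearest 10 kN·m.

M_n ≈ 1030 kN·m

A_s = 4 × 804 = 3216 mm².
T = A_s f_y = 3216 × 400 = 1286400 N = 1286.4 kN.
From C = T: a = T/(0.85 f'_c b) = 1286400/(0.85 × 52 × 285) = 102.12 mm.
M_n = T(d − a/2) = 1286.4 kN × (850 − 51.06) mm = 1027.76 kN·m.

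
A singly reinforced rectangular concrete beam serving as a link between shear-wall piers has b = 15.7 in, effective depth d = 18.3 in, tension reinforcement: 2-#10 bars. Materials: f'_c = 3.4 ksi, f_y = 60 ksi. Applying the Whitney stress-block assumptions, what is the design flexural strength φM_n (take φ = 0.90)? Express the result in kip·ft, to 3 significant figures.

A_s = 2 × 1.27 = 2.54 in².
T = A_s f_y = 2.54 × 60 = 152.4 kips.
a = T/(0.85 f'_c b) = 152.4/(0.85 × 3.4 × 15.7) = 3.359 in.
M_n = T(d − a/2) = 152.4 × (18.3 − 1.6795) = 2533.0 kip·in = 2533.0/12 = 211.08 kip·ft.
φM_n = 0.90 × 211.08 = 189.97 kip·ft.

φM_n ≈ 190 kip·ft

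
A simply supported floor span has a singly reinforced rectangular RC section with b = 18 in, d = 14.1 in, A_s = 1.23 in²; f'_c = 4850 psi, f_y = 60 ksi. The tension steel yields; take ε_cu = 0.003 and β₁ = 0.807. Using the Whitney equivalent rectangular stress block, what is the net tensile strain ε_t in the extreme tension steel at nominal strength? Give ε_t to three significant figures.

ε_t ≈ 0.0313

a = A_s f_y/(0.85 f'_c b) = 0.995 in.
β₁ = 0.807, so c = a/β₁ = 0.995/0.807 = 1.233 in.
From the linear strain diagram with ε_cu = 0.003: ε_t = 0.003 (d − c)/c = 0.003 × (14.1 − 1.233)/1.233 = 0.0313.
Since ε_t ≥ 0.005, the section is tension-controlled.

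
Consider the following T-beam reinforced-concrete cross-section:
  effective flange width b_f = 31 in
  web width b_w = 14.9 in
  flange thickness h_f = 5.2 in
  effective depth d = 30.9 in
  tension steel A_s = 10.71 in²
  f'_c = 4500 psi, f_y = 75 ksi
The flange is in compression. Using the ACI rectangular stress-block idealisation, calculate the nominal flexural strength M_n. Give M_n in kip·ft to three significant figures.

Tension: T = A_s f_y = 10.71 × 75 = 803.25 kips.
Try a within the flange: a = T/(0.85 f'_c b_f) = 803.25/(0.85 × 4.5 × 31) = 6.774 in.
a = 6.774 > h_f = 5.2 in: the block extends into the web. Split into flange-overhang and web parts.
C_f = 0.85 f'_c (b_f − b_w) h_f = 0.85 × 4.5 × (31 − 14.9) × 5.2 = 320.2 kips.
Remaining web compression depth: a_w = (T − C_f)/(0.85 f'_c b_w) = (803.25 − 320.2)/(0.85 × 4.5 × 14.9) = 8.476 in.
M_n = C_f(d − h_f/2) + (T − C_f)(d − a_w/2) = 320.2 × (30.9 − 2.6) + 483.05 × (30.9 − 4.238) = 9061.7 + 12879.1 = 21940.8 kip·in.
M_n = 21940.8/12 = 1828.40 kip·ft.

M_n ≈ 1830 kip·ft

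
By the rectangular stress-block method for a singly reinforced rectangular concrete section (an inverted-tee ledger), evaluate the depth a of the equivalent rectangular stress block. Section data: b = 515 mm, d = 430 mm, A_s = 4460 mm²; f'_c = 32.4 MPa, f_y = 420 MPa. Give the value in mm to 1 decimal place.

T = A_s f_y = 4460 × 420 = 1873200 N = 1873.2 kN.
Setting C = 0.85 f'_c a b equal to T: a = 1873200/(0.85 × 32.4 × 515) = 132.1 mm.

a ≈ 132.1 mm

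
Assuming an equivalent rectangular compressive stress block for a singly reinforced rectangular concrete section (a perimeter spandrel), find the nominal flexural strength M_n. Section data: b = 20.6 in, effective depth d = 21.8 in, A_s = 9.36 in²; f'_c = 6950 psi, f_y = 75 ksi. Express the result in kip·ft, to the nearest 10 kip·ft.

T = A_s f_y = 9.36 × 75 = 702 kips.
a = T/(0.85 f'_c b) = 702/(0.85 × 6.95 × 20.6) = 5.769 in.
M_n = T(d − a/2) = 702 × (21.8 − 2.8845) = 13278.7 kip·in = 13278.7/12 = 1106.56 kip·ft.

M_n ≈ 1110 kip·ft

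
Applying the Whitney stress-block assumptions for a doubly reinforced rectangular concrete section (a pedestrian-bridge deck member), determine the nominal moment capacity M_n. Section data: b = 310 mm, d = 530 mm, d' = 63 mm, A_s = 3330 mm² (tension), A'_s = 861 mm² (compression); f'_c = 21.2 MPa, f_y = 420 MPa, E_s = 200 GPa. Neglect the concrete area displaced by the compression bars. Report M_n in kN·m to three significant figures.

Assume both tension and compression steel yield.
Net tension couple steel: A_s − A'_s = 2469 mm².
a = (A_s − A'_s) f_y / (0.85 f'_c b) = 1036980/(0.85 × 21.2 × 310) = 185.63 mm.
c = a/β₁ = 185.63/0.85 = 218.39 mm; ε'_s = 0.003(c − d')/c = 0.0021 ≥ f_y/E_s = 0.0021, so compression steel does yield.
M_n = (A_s − A'_s) f_y (d − a/2) + A'_s f_y (d − d') = [1036980 × (530 − 92.815) + 361620 × (530 − 63)] × 10⁻⁶ = 453.35 + 168.88 = 622.23 kN·m.

M_n ≈ 622 kN·m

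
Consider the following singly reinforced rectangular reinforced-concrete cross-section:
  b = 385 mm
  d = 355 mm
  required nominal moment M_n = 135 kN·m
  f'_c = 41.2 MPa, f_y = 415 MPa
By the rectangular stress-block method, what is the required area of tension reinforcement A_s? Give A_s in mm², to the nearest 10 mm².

A_s ≈ 960 mm²

With M_n = 0.85 f'_c a b (d − a/2), solve the quadratic for a:
a = d − √(d² − 2M_n/(0.85 f'_c b)) = 355 − √(355² − 2 × 135×10⁶/(0.85 × 41.2 × 385)) = 29.42 mm.
A_s = 0.85 f'_c a b / f_y = 0.85 × 41.2 × 29.42 × 385 / 415 = 955.8 mm².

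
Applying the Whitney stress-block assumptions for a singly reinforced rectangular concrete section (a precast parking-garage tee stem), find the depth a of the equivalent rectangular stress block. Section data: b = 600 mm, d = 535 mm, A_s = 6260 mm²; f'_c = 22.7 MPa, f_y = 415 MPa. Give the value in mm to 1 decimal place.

a ≈ 224.4 mm

T = A_s f_y = 6260 × 415 = 2597900 N = 2597.9 kN.
Setting C = 0.85 f'_c a b equal to T: a = 2597900/(0.85 × 22.7 × 600) = 224.4 mm.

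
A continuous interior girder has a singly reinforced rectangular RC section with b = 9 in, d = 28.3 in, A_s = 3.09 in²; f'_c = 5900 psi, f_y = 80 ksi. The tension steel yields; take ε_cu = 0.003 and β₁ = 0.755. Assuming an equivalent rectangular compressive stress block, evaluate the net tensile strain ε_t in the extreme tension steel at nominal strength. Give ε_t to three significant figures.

a = A_s f_y/(0.85 f'_c b) = 5.477 in.
β₁ = 0.755, so c = a/β₁ = 5.477/0.755 = 7.254 in.
From the linear strain diagram with ε_cu = 0.003: ε_t = 0.003 (d − c)/c = 0.003 × (28.3 − 7.254)/7.254 = 0.00870.
Since ε_t ≥ 0.005, the section is tension-controlled.

ε_t ≈ 0.00870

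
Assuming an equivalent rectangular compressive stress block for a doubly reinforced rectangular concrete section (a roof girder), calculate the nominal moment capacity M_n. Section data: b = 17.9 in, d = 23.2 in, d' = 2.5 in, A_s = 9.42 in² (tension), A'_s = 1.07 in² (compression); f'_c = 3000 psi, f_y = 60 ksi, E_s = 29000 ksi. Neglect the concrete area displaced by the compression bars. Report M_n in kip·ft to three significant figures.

Assume both steels yield.
a = (A_s − A'_s) f_y/(0.85 f'_c b) = (9.42 − 1.07) × 60/(0.85 × 3 × 17.9) = 10.976 in.
c = a/β₁ = 10.976/0.85 = 12.913 in; ε'_s = 0.003(c − d')/c = 0.0024 ≥ ε_y = 0.0021, so the compression steel yields.
M_n = (A_s − A'_s) f_y (d − a/2) + A'_s f_y (d − d') = 501 × (23.2 − 5.488) + 64.2 × (23.2 − 2.5) = 8873.7 + 1328.9 = 10202.6 kip·in = 10202.6/12 = 850.22 kip·ft.

M_n ≈ 850 kip·ft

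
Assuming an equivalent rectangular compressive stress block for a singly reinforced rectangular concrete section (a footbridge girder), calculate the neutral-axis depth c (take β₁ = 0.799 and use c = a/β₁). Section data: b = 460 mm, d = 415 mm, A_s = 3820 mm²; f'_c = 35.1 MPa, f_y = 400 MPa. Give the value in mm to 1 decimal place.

T = A_s f_y = 3820 × 400 = 1528000 N = 1528 kN.
Setting C = 0.85 f'_c a b equal to T: a = 1528000/(0.85 × 35.1 × 460) = 111.337 mm.
With β₁ = 0.799, c = a/β₁ = 111.337/0.799 = 139.3 mm.

c ≈ 139.3 mm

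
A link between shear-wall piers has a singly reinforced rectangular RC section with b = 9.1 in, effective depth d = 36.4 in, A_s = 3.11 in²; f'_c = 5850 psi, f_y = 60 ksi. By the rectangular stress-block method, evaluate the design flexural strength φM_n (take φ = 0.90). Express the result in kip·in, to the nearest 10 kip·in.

T = A_s f_y = 3.11 × 60 = 186.6 kips.
a = T/(0.85 f'_c b) = 186.6/(0.85 × 5.85 × 9.1) = 4.124 in.
M_n = T(d − a/2) = 186.6 × (36.4 − 2.062) = 6407.5 kip·in.
φM_n = 0.90 × 6407.5 = 5766.8 kip·in.

φM_n ≈ 5770 kip·in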